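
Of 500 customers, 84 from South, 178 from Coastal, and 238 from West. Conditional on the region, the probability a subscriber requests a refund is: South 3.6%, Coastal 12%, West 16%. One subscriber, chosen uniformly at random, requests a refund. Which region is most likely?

West

Compute prior × likelihood for every hypothesis:
  South: 0.168 × 0.036 = 0.006048
  Coastal: 0.356 × 0.12 = 0.04272
  West: 0.476 × 0.16 = 0.07616
Normalizing constant = 0.124928.
Largest term belongs to West, so West is most probable.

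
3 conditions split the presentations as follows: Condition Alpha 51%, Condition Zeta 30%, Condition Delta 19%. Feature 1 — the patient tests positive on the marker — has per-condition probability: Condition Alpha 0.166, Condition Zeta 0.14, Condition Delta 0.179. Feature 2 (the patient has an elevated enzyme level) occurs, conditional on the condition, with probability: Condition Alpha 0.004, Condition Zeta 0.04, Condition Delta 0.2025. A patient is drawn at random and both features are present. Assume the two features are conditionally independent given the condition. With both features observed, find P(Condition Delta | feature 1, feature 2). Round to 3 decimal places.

0.773

Prior × likelihood for each hypothesis:
  Condition Alpha: 0.51 × 0.166 × 0.004 = 0.00033864
  Condition Zeta: 0.3 × 0.14 × 0.04 = 0.00168
  Condition Delta: 0.19 × 0.179 × 0.2025 = 0.006887025
Sum = 0.008905665.
P(Condition Delta | evidence) = 0.006887025 / 0.008905665 ≈ 0.773.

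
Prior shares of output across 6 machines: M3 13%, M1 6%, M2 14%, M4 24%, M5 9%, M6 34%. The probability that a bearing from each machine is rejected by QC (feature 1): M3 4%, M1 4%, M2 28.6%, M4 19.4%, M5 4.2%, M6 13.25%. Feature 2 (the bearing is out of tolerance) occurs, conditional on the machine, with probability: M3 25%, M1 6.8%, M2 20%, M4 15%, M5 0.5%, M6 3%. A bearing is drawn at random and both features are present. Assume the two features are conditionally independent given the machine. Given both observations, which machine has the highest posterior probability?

M2

By Bayes' rule, posterior ∝ prior × likelihood:
  M3: 0.13 × 0.04 × 0.25 = 0.0013
  M1: 0.06 × 0.04 × 0.068 = 0.0001632
  M2: 0.14 × 0.286 × 0.2 = 0.008008
  M4: 0.24 × 0.194 × 0.15 = 0.006984
  M5: 0.09 × 0.042 × 0.005 = 0.0000189
  M6: 0.34 × 0.1325 × 0.03 = 0.0013515
Sum = 0.0178256.
Largest term belongs to M2, so M2 is most probable.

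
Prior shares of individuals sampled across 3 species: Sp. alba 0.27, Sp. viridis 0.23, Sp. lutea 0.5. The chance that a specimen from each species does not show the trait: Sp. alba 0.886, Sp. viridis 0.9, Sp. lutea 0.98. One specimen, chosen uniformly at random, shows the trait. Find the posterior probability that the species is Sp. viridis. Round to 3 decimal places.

0.361

Taking complements, P(trait | each) = Sp. alba 0.114, Sp. viridis 0.1, Sp. lutea 0.02.
By Bayes' rule, posterior ∝ prior × likelihood:
  Sp. alba: 0.27 × 0.114 = 0.03078
  Sp. viridis: 0.23 × 0.1 = 0.023
  Sp. lutea: 0.5 × 0.02 = 0.01
Total = 0.06378.
P(Sp. viridis | evidence) = 0.023 / 0.06378 ≈ 0.361.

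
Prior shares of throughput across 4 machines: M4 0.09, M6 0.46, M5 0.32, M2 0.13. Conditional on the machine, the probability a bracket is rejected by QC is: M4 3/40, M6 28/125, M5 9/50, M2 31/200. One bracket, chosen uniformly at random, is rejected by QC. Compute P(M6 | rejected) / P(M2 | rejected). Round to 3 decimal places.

Unnormalized posteriors (prior × likelihood):
  M4: 0.09 × 0.075 = 0.00675
  M6: 0.46 × 0.224 = 0.10304
  M5: 0.32 × 0.18 = 0.0576
  M2: 0.13 × 0.155 = 0.02015
Sum = 0.18754.
The ratio is 0.10304 / 0.02015 (the normalizer cancels) = 5.114.

5.114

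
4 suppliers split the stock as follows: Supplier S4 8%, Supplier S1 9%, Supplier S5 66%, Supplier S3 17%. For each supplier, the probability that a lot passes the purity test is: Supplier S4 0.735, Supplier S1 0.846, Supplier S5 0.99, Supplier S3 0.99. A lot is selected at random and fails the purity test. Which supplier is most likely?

Supplier S4

Taking complements, P(off-spec | each) = Supplier S4 0.265, Supplier S1 0.154, Supplier S5 0.01, Supplier S3 0.01.
Unnormalized posteriors (prior × likelihood):
  Supplier S4: 0.08 × 0.265 = 0.0212
  Supplier S1: 0.09 × 0.154 = 0.01386
  Supplier S5: 0.66 × 0.01 = 0.0066
  Supplier S3: 0.17 × 0.01 = 0.0017
Sum = 0.04336.
Largest term belongs to Supplier S4, so Supplier S4 is most probable.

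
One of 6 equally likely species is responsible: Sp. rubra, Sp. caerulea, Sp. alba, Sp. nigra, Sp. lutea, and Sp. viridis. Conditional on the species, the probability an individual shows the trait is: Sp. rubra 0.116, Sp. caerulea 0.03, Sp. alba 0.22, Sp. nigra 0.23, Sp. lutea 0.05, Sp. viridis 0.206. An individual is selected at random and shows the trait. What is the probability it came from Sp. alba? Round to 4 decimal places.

0.2582

Since the prior is uniform, the posterior is proportional to the likelihood:
  Sp. rubra: 0.116
  Sp. caerulea: 0.03
  Sp. alba: 0.22
  Sp. nigra: 0.23
  Sp. lutea: 0.05
  Sp. viridis: 0.206
Normalizing constant = 0.852.
P(Sp. alba | evidence) = 0.22 / 0.852 ≈ 0.2582.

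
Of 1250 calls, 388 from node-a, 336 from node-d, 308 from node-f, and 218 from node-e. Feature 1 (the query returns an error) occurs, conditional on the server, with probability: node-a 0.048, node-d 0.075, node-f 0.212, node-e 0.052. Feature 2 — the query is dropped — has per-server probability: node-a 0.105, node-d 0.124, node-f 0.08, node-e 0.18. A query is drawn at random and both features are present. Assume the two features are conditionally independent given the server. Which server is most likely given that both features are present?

node-f

Compute prior × likelihood for every hypothesis:
  node-a: 0.3104 × 0.048 × 0.105 = 0.001564416
  node-d: 0.2688 × 0.075 × 0.124 = 0.00249984
  node-f: 0.2464 × 0.212 × 0.08 = 0.004178944
  node-e: 0.1744 × 0.052 × 0.18 = 0.001632384
Total = 0.009875584.
Largest term belongs to node-f, so node-f is most probable.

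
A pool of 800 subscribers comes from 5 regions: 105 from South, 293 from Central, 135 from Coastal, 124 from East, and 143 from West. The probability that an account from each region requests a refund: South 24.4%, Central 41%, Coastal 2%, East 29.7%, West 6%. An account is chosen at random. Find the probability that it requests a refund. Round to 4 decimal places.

Prior × likelihood for each hypothesis:
  South: 0.13125 × 0.244 = 0.032025
  Central: 0.36625 × 0.41 = 0.1501625
  Coastal: 0.16875 × 0.02 = 0.003375
  East: 0.155 × 0.297 = 0.046035
  West: 0.17875 × 0.06 = 0.010725
P(refund) = 0.032025 + 0.1501625 + 0.003375 + 0.046035 + 0.010725 = 0.2423225 → 0.2423.

0.2423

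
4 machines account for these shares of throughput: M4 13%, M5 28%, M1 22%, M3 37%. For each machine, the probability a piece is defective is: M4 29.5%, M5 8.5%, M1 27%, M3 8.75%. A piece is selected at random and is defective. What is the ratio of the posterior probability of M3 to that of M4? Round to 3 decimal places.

Compute prior × likelihood for every hypothesis:
  M4: 0.13 × 0.295 = 0.03835
  M5: 0.28 × 0.085 = 0.0238
  M1: 0.22 × 0.27 = 0.0594
  M3: 0.37 × 0.0875 = 0.032375
Normalizing constant = 0.153925.
The ratio is 0.032375 / 0.03835 (the normalizer cancels) = 0.844.

0.844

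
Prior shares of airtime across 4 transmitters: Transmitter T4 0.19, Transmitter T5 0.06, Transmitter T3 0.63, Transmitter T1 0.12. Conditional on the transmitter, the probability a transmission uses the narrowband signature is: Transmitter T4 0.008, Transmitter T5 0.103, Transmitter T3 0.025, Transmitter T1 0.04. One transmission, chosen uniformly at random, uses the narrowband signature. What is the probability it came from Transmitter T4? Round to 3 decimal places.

0.054

Unnormalized posteriors (prior × likelihood):
  Transmitter T4: 0.19 × 0.008 = 0.00152
  Transmitter T5: 0.06 × 0.103 = 0.00618
  Transmitter T3: 0.63 × 0.025 = 0.01575
  Transmitter T1: 0.12 × 0.04 = 0.0048
Total = 0.02825.
P(Transmitter T4 | evidence) = 0.00152 / 0.02825 ≈ 0.054.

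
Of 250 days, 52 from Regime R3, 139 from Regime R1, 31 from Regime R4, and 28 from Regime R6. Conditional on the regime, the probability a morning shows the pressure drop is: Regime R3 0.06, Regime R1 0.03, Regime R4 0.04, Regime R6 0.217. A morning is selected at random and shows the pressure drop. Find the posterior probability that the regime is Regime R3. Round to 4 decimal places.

By Bayes' rule, posterior ∝ prior × likelihood:
  Regime R3: 0.208 × 0.06 = 0.01248
  Regime R1: 0.556 × 0.03 = 0.01668
  Regime R4: 0.124 × 0.04 = 0.00496
  Regime R6: 0.112 × 0.217 = 0.024304
Sum = 0.058424.
P(Regime R3 | evidence) = 0.01248 / 0.058424 ≈ 0.2136.

0.2136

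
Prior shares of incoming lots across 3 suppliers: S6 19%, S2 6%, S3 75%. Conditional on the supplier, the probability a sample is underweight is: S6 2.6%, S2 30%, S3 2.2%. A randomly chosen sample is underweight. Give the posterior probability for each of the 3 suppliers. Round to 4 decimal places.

S6 0.1253, S2 0.4564, S3 0.4184

By Bayes' rule, posterior ∝ prior × likelihood:
  S6: 0.19 × 0.026 = 0.00494
  S2: 0.06 × 0.3 = 0.018
  S3: 0.75 × 0.022 = 0.0165
Total = 0.03944.
P(S6 | underweight) = 0.00494/0.03944 ≈ 0.1253
P(S2 | underweight) = 0.018/0.03944 ≈ 0.4564
P(S3 | underweight) = 0.0165/0.03944 ≈ 0.4184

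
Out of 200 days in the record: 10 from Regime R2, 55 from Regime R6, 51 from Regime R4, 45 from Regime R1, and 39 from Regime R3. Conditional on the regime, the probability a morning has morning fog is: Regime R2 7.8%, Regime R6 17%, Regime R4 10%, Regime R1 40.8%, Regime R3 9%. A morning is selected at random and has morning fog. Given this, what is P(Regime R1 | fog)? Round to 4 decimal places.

Compute prior × likelihood for every hypothesis:
  Regime R2: 0.05 × 0.078 = 0.0039
  Regime R6: 0.275 × 0.17 = 0.04675
  Regime R4: 0.255 × 0.1 = 0.0255
  Regime R1: 0.225 × 0.408 = 0.0918
  Regime R3: 0.195 × 0.09 = 0.01755
Total = 0.1855.
P(Regime R1 | evidence) = 0.0918 / 0.1855 ≈ 0.4949.

0.4949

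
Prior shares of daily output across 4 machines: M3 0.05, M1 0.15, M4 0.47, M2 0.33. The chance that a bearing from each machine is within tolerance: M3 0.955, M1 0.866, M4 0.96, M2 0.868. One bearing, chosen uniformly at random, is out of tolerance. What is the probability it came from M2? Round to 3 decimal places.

Taking complements, P(oversize | each) = M3 0.045, M1 0.134, M4 0.04, M2 0.132.
Unnormalized posteriors (prior × likelihood):
  M3: 0.05 × 0.045 = 0.00225
  M1: 0.15 × 0.134 = 0.0201
  M4: 0.47 × 0.04 = 0.0188
  M2: 0.33 × 0.132 = 0.04356
Normalizing constant = 0.08471.
P(M2 | evidence) = 0.04356 / 0.08471 ≈ 0.514.

0.514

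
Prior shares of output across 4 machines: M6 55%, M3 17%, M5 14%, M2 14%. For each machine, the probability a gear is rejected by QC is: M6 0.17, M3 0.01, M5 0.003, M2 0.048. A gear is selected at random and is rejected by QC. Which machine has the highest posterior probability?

Unnormalized posteriors (prior × likelihood):
  M6: 0.55 × 0.17 = 0.0935
  M3: 0.17 × 0.01 = 0.0017
  M5: 0.14 × 0.003 = 0.00042
  M2: 0.14 × 0.048 = 0.00672
Total = 0.10234.
Largest term belongs to M6, so M6 is most probable.

M6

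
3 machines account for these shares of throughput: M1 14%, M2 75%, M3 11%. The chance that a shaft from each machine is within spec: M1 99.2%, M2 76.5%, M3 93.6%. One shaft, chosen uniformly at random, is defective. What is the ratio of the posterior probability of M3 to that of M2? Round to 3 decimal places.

0.040

Taking complements, P(defective | each) = M1 0.008, M2 0.235, M3 0.064.
Prior × likelihood for each hypothesis:
  M1: 0.14 × 0.008 = 0.00112
  M2: 0.75 × 0.235 = 0.17625
  M3: 0.11 × 0.064 = 0.00704
Total = 0.18441.
The ratio is 0.00704 / 0.17625 (the normalizer cancels) = 0.040.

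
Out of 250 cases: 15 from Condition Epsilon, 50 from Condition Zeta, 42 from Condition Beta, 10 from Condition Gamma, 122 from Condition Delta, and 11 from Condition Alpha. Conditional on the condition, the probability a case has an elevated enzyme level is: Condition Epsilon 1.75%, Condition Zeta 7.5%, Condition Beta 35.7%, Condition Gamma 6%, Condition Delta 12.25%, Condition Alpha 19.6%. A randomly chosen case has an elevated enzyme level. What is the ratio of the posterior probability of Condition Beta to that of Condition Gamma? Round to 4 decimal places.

24.9900

Compute prior × likelihood for every hypothesis:
  Condition Epsilon: 0.06 × 0.0175 = 0.00105
  Condition Zeta: 0.2 × 0.075 = 0.015
  Condition Beta: 0.168 × 0.357 = 0.059976
  Condition Gamma: 0.04 × 0.06 = 0.0024
  Condition Delta: 0.488 × 0.1225 = 0.05978
  Condition Alpha: 0.044 × 0.196 = 0.008624
Sum = 0.14683.
The ratio is 0.059976 / 0.0024 (the normalizer cancels) = 24.9900.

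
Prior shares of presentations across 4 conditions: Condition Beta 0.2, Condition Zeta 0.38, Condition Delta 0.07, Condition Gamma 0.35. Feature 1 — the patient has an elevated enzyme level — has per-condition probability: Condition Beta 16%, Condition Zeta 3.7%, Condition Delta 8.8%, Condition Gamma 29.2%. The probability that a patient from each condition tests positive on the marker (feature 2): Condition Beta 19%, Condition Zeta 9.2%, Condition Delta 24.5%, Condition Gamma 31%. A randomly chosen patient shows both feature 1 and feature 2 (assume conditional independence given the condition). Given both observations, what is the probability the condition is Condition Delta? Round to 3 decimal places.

Unnormalized posteriors (prior × likelihood):
  Condition Beta: 0.2 × 0.16 × 0.19 = 0.00608
  Condition Zeta: 0.38 × 0.037 × 0.092 = 0.00129352
  Condition Delta: 0.07 × 0.088 × 0.245 = 0.0015092
  Condition Gamma: 0.35 × 0.292 × 0.31 = 0.031682
Normalizing constant = 0.04056472.
P(Condition Delta | evidence) = 0.0015092 / 0.04056472 ≈ 0.037.

0.037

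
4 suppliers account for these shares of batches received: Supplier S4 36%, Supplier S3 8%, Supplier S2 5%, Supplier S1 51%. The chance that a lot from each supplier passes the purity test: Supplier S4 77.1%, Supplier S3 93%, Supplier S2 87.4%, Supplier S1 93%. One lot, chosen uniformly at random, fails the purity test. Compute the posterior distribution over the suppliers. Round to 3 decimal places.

Taking complements, P(off-spec | each) = Supplier S4 0.229, Supplier S3 0.07, Supplier S2 0.126, Supplier S1 0.07.
Prior × likelihood for each hypothesis:
  Supplier S4: 0.36 × 0.229 = 0.08244
  Supplier S3: 0.08 × 0.07 = 0.0056
  Supplier S2: 0.05 × 0.126 = 0.0063
  Supplier S1: 0.51 × 0.07 = 0.0357
Total = 0.13004.
P(Supplier S4 | off-spec) = 0.08244/0.13004 ≈ 0.634
P(Supplier S3 | off-spec) = 0.0056/0.13004 ≈ 0.043
P(Supplier S2 | off-spec) = 0.0063/0.13004 ≈ 0.048
P(Supplier S1 | off-spec) = 0.0357/0.13004 ≈ 0.275
(Check: 0.634+0.043+0.048+0.275 = 1.000.)

Supplier S4 0.634, Supplier S3 0.043, Supplier S2 0.048, Supplier S1 0.275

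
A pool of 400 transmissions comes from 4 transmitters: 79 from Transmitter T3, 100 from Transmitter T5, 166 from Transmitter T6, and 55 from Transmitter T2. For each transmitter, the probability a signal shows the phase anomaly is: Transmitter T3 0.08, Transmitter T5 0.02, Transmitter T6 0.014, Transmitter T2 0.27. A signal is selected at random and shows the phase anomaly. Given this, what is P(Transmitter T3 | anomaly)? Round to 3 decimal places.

By Bayes' rule, posterior ∝ prior × likelihood:
  Transmitter T3: 0.1975 × 0.08 = 0.0158
  Transmitter T5: 0.25 × 0.02 = 0.005
  Transmitter T6: 0.415 × 0.014 = 0.00581
  Transmitter T2: 0.1375 × 0.27 = 0.037125
Sum = 0.063735.
P(Transmitter T3 | evidence) = 0.0158 / 0.063735 ≈ 0.248.

0.248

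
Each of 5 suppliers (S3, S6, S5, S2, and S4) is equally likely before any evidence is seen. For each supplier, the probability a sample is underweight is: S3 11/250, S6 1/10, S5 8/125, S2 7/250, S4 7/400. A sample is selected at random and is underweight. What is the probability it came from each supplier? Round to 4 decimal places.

Since the prior is uniform, the posterior is proportional to the likelihood:
  S3: 0.044
  S6: 0.1
  S5: 0.064
  S2: 0.028
  S4: 0.0175
Total = 0.2535.
P(S3 | underweight) = 0.044/0.2535 ≈ 0.1736
P(S6 | underweight) = 0.1/0.2535 ≈ 0.3945
P(S5 | underweight) = 0.064/0.2535 ≈ 0.2525
P(S2 | underweight) = 0.028/0.2535 ≈ 0.1105
P(S4 | underweight) = 0.0175/0.2535 ≈ 0.0690

S3 0.1736, S6 0.3945, S5 0.2525, S2 0.1105, S4 0.0690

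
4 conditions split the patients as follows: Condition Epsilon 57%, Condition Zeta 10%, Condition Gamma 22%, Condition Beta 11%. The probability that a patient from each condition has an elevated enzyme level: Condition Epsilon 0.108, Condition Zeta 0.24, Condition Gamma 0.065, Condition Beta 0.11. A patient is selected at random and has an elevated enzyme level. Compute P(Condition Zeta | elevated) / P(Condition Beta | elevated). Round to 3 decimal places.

1.983

Unnormalized posteriors (prior × likelihood):
  Condition Epsilon: 0.57 × 0.108 = 0.06156
  Condition Zeta: 0.1 × 0.24 = 0.024
  Condition Gamma: 0.22 × 0.065 = 0.0143
  Condition Beta: 0.11 × 0.11 = 0.0121
Normalizing constant = 0.11196.
The ratio is 0.024 / 0.0121 (the normalizer cancels) = 1.983.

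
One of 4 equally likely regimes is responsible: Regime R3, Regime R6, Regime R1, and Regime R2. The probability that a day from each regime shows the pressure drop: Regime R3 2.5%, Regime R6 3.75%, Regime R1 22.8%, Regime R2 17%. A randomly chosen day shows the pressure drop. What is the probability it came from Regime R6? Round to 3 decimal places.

0.081

With a uniform prior (1/4 each), posterior ∝ likelihood:
  Regime R3: 0.025
  Regime R6: 0.0375
  Regime R1: 0.228
  Regime R2: 0.17
Sum = 0.4605.
P(Regime R6 | evidence) = 0.0375 / 0.4605 ≈ 0.081.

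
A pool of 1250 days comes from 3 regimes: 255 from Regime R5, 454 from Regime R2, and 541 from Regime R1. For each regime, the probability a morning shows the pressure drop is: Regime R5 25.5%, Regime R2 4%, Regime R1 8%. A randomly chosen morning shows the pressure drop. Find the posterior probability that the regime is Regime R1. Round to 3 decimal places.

0.342

By Bayes' rule, posterior ∝ prior × likelihood:
  Regime R5: 0.204 × 0.255 = 0.05202
  Regime R2: 0.3632 × 0.04 = 0.014528
  Regime R1: 0.4328 × 0.08 = 0.034624
Normalizing constant = 0.101172.
P(Regime R1 | evidence) = 0.034624 / 0.101172 ≈ 0.342.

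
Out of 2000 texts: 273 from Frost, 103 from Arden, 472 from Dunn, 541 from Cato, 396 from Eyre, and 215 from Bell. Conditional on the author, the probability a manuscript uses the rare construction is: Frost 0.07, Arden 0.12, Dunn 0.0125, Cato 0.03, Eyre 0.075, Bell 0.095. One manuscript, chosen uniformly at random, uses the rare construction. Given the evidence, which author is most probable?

Eyre

Unnormalized posteriors (prior × likelihood):
  Frost: 0.1365 × 0.07 = 0.009555
  Arden: 0.0515 × 0.12 = 0.00618
  Dunn: 0.236 × 0.0125 = 0.00295
  Cato: 0.2705 × 0.03 = 0.008115
  Eyre: 0.198 × 0.075 = 0.01485
  Bell: 0.1075 × 0.095 = 0.0102125
Sum = 0.0518625.
Largest term belongs to Eyre, so Eyre is most probable.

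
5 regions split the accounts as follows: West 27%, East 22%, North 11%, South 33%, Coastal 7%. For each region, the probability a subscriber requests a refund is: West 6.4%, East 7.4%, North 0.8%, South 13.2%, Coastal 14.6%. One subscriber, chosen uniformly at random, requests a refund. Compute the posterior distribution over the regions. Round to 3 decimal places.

West 0.196, East 0.185, North 0.010, South 0.494, Coastal 0.116

Compute prior × likelihood for every hypothesis:
  West: 0.27 × 0.064 = 0.01728
  East: 0.22 × 0.074 = 0.01628
  North: 0.11 × 0.008 = 0.00088
  South: 0.33 × 0.132 = 0.04356
  Coastal: 0.07 × 0.146 = 0.01022
Total = 0.08822.
P(West | refund) = 0.01728/0.08822 ≈ 0.196
P(East | refund) = 0.01628/0.08822 ≈ 0.185
P(North | refund) = 0.00088/0.08822 ≈ 0.010
P(South | refund) = 0.04356/0.08822 ≈ 0.494
P(Coastal | refund) = 0.01022/0.08822 ≈ 0.116
(Check: 0.196+0.185+0.010+0.494+0.116 = 1.001.)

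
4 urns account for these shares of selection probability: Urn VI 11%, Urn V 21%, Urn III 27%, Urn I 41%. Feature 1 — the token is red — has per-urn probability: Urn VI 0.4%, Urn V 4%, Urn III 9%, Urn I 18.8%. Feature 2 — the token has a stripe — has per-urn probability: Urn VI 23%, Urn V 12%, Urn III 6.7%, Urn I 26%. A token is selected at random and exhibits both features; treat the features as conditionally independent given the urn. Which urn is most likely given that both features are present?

Urn I

Unnormalized posteriors (prior × likelihood):
  Urn VI: 0.11 × 0.004 × 0.23 = 0.0001012
  Urn V: 0.21 × 0.04 × 0.12 = 0.001008
  Urn III: 0.27 × 0.09 × 0.067 = 0.0016281
  Urn I: 0.41 × 0.188 × 0.26 = 0.0200408
Sum = 0.0227781.
Largest term belongs to Urn I, so Urn I is most probable.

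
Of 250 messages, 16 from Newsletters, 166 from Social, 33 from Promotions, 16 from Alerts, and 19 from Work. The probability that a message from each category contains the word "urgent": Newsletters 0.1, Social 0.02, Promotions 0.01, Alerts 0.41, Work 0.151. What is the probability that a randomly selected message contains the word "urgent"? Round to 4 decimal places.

Prior × likelihood for each hypothesis:
  Newsletters: 0.064 × 0.1 = 0.0064
  Social: 0.664 × 0.02 = 0.01328
  Promotions: 0.132 × 0.01 = 0.00132
  Alerts: 0.064 × 0.41 = 0.02624
  Work: 0.076 × 0.151 = 0.011476
P(urgent-flag) = 0.0064 + 0.01328 + 0.00132 + 0.02624 + 0.011476 = 0.058716 → 0.0587.

0.0587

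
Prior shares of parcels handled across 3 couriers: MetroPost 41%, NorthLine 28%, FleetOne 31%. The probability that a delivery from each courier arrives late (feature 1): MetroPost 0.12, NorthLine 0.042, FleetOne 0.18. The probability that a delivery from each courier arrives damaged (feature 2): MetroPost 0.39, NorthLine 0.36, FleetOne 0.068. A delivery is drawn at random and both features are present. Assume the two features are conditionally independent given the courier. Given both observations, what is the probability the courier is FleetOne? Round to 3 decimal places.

0.139

Unnormalized posteriors (prior × likelihood):
  MetroPost: 0.41 × 0.12 × 0.39 = 0.019188
  NorthLine: 0.28 × 0.042 × 0.36 = 0.0042336
  FleetOne: 0.31 × 0.18 × 0.068 = 0.0037944
Total = 0.027216.
P(FleetOne | evidence) = 0.0037944 / 0.027216 ≈ 0.139.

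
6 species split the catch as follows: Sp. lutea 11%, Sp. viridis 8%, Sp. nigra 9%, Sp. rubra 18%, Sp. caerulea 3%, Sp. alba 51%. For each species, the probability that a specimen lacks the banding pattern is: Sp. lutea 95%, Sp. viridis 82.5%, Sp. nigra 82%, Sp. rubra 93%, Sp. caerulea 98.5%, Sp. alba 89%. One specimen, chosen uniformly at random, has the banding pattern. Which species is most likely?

Taking complements, P(banded | each) = Sp. lutea 0.05, Sp. viridis 0.175, Sp. nigra 0.18, Sp. rubra 0.07, Sp. caerulea 0.015, Sp. alba 0.11.
Compute prior × likelihood for every hypothesis:
  Sp. lutea: 0.11 × 0.05 = 0.0055
  Sp. viridis: 0.08 × 0.175 = 0.014
  Sp. nigra: 0.09 × 0.18 = 0.0162
  Sp. rubra: 0.18 × 0.07 = 0.0126
  Sp. caerulea: 0.03 × 0.015 = 0.00045
  Sp. alba: 0.51 × 0.11 = 0.0561
Sum = 0.10485.
Largest term belongs to Sp. alba, so Sp. alba is most probable.

Sp. alba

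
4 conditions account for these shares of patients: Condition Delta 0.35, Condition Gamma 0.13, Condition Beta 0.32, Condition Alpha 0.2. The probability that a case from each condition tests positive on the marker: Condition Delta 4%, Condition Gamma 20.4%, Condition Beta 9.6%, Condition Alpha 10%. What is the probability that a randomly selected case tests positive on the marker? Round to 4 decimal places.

0.0912

Prior × likelihood for each hypothesis:
  Condition Delta: 0.35 × 0.04 = 0.014
  Condition Gamma: 0.13 × 0.204 = 0.02652
  Condition Beta: 0.32 × 0.096 = 0.03072
  Condition Alpha: 0.2 × 0.1 = 0.02
P(marker-positive) = 0.014 + 0.02652 + 0.03072 + 0.02 = 0.09124 → 0.0912.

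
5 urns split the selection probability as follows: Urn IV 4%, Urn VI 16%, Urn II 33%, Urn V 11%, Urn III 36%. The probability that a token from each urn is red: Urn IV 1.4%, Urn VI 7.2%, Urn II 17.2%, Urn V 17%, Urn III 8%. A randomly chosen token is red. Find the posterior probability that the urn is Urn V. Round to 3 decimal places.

0.161

By Bayes' rule, posterior ∝ prior × likelihood:
  Urn IV: 0.04 × 0.014 = 0.00056
  Urn VI: 0.16 × 0.072 = 0.01152
  Urn II: 0.33 × 0.172 = 0.05676
  Urn V: 0.11 × 0.17 = 0.0187
  Urn III: 0.36 × 0.08 = 0.0288
Normalizing constant = 0.11634.
P(Urn V | evidence) = 0.0187 / 0.11634 ≈ 0.161.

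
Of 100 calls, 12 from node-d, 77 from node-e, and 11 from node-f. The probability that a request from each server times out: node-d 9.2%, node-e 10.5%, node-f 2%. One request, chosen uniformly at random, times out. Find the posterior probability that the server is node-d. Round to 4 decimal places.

By Bayes' rule, posterior ∝ prior × likelihood:
  node-d: 0.12 × 0.092 = 0.01104
  node-e: 0.77 × 0.105 = 0.08085
  node-f: 0.11 × 0.02 = 0.0022
Normalizing constant = 0.09409.
P(node-d | evidence) = 0.01104 / 0.09409 ≈ 0.1173.

0.1173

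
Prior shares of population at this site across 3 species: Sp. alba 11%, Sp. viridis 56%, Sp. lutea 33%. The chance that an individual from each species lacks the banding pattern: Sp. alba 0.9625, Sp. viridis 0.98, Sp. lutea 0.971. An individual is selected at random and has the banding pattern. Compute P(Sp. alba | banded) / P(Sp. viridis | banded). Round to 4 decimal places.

0.3683

Taking complements, P(banded | each) = Sp. alba 0.0375, Sp. viridis 0.02, Sp. lutea 0.029.
Unnormalized posteriors (prior × likelihood):
  Sp. alba: 0.11 × 0.0375 = 0.004125
  Sp. viridis: 0.56 × 0.02 = 0.0112
  Sp. lutea: 0.33 × 0.029 = 0.00957
Sum = 0.024895.
The ratio is 0.004125 / 0.0112 (the normalizer cancels) = 0.3683.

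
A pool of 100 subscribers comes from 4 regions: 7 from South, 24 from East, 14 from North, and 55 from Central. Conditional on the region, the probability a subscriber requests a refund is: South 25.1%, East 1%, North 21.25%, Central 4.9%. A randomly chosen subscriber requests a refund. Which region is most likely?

North

Compute prior × likelihood for every hypothesis:
  South: 0.07 × 0.251 = 0.01757
  East: 0.24 × 0.01 = 0.0024
  North: 0.14 × 0.2125 = 0.02975
  Central: 0.55 × 0.049 = 0.02695
Normalizing constant = 0.07667.
Largest term belongs to North, so North is most probable.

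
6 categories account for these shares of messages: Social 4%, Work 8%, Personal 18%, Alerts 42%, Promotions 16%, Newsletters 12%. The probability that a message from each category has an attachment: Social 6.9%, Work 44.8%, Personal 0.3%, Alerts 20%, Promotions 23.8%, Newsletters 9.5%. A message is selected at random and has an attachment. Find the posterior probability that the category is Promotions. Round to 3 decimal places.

0.221

By Bayes' rule, posterior ∝ prior × likelihood:
  Social: 0.04 × 0.069 = 0.00276
  Work: 0.08 × 0.448 = 0.03584
  Personal: 0.18 × 0.003 = 0.00054
  Alerts: 0.42 × 0.2 = 0.084
  Promotions: 0.16 × 0.238 = 0.03808
  Newsletters: 0.12 × 0.095 = 0.0114
Normalizing constant = 0.17262.
P(Promotions | evidence) = 0.03808 / 0.17262 ≈ 0.221.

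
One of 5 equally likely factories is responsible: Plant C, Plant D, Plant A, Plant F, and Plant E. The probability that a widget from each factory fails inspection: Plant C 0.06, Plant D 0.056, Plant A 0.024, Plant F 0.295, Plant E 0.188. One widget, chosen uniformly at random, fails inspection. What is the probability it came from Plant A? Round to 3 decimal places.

Since the prior is uniform, the posterior is proportional to the likelihood:
  Plant C: 0.06
  Plant D: 0.056
  Plant A: 0.024
  Plant F: 0.295
  Plant E: 0.188
Normalizing constant = 0.623.
P(Plant A | evidence) = 0.024 / 0.623 ≈ 0.039.

0.039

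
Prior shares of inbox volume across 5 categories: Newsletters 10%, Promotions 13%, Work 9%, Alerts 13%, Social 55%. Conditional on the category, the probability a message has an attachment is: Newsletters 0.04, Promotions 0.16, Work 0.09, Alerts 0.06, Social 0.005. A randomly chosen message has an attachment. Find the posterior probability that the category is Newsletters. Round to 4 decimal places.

0.0921

Prior × likelihood for each hypothesis:
  Newsletters: 0.1 × 0.04 = 0.004
  Promotions: 0.13 × 0.16 = 0.0208
  Work: 0.09 × 0.09 = 0.0081
  Alerts: 0.13 × 0.06 = 0.0078
  Social: 0.55 × 0.005 = 0.00275
Sum = 0.04345.
P(Newsletters | evidence) = 0.004 / 0.04345 ≈ 0.0921.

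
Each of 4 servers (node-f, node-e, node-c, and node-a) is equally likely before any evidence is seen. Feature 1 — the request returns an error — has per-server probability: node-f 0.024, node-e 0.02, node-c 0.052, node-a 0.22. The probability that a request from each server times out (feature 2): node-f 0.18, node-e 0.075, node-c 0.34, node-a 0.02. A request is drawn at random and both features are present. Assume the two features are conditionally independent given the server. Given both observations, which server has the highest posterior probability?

node-c

With a uniform prior (1/4 each), posterior ∝ likelihood:
  node-f: 0.024 × 0.18 = 0.00432
  node-e: 0.02 × 0.075 = 0.0015
  node-c: 0.052 × 0.34 = 0.01768
  node-a: 0.22 × 0.02 = 0.0044
Normalizing constant = 0.0279.
Largest term belongs to node-c, so node-c is most probable.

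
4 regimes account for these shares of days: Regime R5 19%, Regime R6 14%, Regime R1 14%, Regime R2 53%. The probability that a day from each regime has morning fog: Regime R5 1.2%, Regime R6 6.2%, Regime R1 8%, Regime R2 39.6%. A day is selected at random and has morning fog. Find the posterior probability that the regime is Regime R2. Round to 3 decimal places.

0.904

Prior × likelihood for each hypothesis:
  Regime R5: 0.19 × 0.012 = 0.00228
  Regime R6: 0.14 × 0.062 = 0.00868
  Regime R1: 0.14 × 0.08 = 0.0112
  Regime R2: 0.53 × 0.396 = 0.20988
Total = 0.23204.
P(Regime R2 | evidence) = 0.20988 / 0.23204 ≈ 0.904.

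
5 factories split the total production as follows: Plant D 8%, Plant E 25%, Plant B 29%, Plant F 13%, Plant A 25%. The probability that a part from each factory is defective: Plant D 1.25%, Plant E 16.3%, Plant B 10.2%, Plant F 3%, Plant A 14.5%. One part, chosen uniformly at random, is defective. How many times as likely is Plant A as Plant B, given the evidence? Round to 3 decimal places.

1.225

Unnormalized posteriors (prior × likelihood):
  Plant D: 0.08 × 0.0125 = 0.001
  Plant E: 0.25 × 0.163 = 0.04075
  Plant B: 0.29 × 0.102 = 0.02958
  Plant F: 0.13 × 0.03 = 0.0039
  Plant A: 0.25 × 0.145 = 0.03625
Sum = 0.11148.
The ratio is 0.03625 / 0.02958 (the normalizer cancels) = 1.225.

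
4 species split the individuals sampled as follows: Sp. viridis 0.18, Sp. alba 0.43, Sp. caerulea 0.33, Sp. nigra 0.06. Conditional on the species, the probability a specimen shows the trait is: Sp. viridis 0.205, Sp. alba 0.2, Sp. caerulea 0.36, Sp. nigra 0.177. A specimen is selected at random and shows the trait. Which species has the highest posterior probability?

Sp. caerulea

Unnormalized posteriors (prior × likelihood):
  Sp. viridis: 0.18 × 0.205 = 0.0369
  Sp. alba: 0.43 × 0.2 = 0.086
  Sp. caerulea: 0.33 × 0.36 = 0.1188
  Sp. nigra: 0.06 × 0.177 = 0.01062
Total = 0.25232.
Largest term belongs to Sp. caerulea, so Sp. caerulea is most probable.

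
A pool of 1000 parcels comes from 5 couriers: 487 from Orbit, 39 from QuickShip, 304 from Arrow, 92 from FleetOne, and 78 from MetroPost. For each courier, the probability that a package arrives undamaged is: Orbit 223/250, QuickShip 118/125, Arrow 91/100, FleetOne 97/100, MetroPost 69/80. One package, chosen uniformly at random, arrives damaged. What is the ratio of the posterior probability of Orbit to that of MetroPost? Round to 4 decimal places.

4.9041

Taking complements, P(damaged | each) = Orbit 0.108, QuickShip 0.056, Arrow 0.09, FleetOne 0.03, MetroPost 0.1375.
Compute prior × likelihood for every hypothesis:
  Orbit: 0.487 × 0.108 = 0.052596
  QuickShip: 0.039 × 0.056 = 0.002184
  Arrow: 0.304 × 0.09 = 0.02736
  FleetOne: 0.092 × 0.03 = 0.00276
  MetroPost: 0.078 × 0.1375 = 0.010725
Total = 0.095625.
The ratio is 0.052596 / 0.010725 (the normalizer cancels) = 4.9041.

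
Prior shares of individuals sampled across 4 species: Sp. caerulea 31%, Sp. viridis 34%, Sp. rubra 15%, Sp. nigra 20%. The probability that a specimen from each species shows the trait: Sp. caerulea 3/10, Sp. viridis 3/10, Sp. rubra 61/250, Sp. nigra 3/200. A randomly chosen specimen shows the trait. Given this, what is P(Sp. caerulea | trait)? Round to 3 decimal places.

Compute prior × likelihood for every hypothesis:
  Sp. caerulea: 0.31 × 0.3 = 0.093
  Sp. viridis: 0.34 × 0.3 = 0.102
  Sp. rubra: 0.15 × 0.244 = 0.0366
  Sp. nigra: 0.2 × 0.015 = 0.003
Total = 0.2346.
P(Sp. caerulea | evidence) = 0.093 / 0.2346 ≈ 0.396.

0.396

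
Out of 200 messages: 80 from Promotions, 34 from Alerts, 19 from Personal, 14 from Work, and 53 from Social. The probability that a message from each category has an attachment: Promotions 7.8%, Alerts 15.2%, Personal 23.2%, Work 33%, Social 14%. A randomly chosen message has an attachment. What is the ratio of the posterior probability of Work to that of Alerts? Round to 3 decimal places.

Prior × likelihood for each hypothesis:
  Promotions: 0.4 × 0.078 = 0.0312
  Alerts: 0.17 × 0.152 = 0.02584
  Personal: 0.095 × 0.232 = 0.02204
  Work: 0.07 × 0.33 = 0.0231
  Social: 0.265 × 0.14 = 0.0371
Total = 0.13928.
The ratio is 0.0231 / 0.02584 (the normalizer cancels) = 0.894.

0.894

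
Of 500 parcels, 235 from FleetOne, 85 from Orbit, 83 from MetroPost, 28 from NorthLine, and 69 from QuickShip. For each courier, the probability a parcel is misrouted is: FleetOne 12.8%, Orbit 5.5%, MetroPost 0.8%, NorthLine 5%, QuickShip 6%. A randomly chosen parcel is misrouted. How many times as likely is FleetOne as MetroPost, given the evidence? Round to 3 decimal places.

Compute prior × likelihood for every hypothesis:
  FleetOne: 0.47 × 0.128 = 0.06016
  Orbit: 0.17 × 0.055 = 0.00935
  MetroPost: 0.166 × 0.008 = 0.001328
  NorthLine: 0.056 × 0.05 = 0.0028
  QuickShip: 0.138 × 0.06 = 0.00828
Normalizing constant = 0.081918.
The ratio is 0.06016 / 0.001328 (the normalizer cancels) = 45.301.

45.301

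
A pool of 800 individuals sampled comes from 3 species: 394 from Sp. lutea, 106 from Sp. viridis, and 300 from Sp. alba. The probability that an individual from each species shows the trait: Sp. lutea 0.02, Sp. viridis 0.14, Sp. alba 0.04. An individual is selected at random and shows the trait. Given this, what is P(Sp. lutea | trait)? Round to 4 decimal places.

By Bayes' rule, posterior ∝ prior × likelihood:
  Sp. lutea: 0.4925 × 0.02 = 0.00985
  Sp. viridis: 0.1325 × 0.14 = 0.01855
  Sp. alba: 0.375 × 0.04 = 0.015
Normalizing constant = 0.0434.
P(Sp. lutea | evidence) = 0.00985 / 0.0434 ≈ 0.2270.

0.2270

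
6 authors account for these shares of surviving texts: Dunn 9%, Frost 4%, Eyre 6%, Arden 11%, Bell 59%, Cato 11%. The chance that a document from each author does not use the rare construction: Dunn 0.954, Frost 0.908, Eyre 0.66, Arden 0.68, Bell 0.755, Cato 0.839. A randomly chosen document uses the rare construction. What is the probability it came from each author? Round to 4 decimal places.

Dunn 0.0183, Frost 0.0163, Eyre 0.0904, Arden 0.1560, Bell 0.6405, Cato 0.0785

Taking complements, P(rare-form | each) = Dunn 0.046, Frost 0.092, Eyre 0.34, Arden 0.32, Bell 0.245, Cato 0.161.
Prior × likelihood for each hypothesis:
  Dunn: 0.09 × 0.046 = 0.00414
  Frost: 0.04 × 0.092 = 0.00368
  Eyre: 0.06 × 0.34 = 0.0204
  Arden: 0.11 × 0.32 = 0.0352
  Bell: 0.59 × 0.245 = 0.14455
  Cato: 0.11 × 0.161 = 0.01771
Total = 0.22568.
P(Dunn | rare-form) = 0.00414/0.22568 ≈ 0.0183
P(Frost | rare-form) = 0.00368/0.22568 ≈ 0.0163
P(Eyre | rare-form) = 0.0204/0.22568 ≈ 0.0904
P(Arden | rare-form) = 0.0352/0.22568 ≈ 0.1560
P(Bell | rare-form) = 0.14455/0.22568 ≈ 0.6405
P(Cato | rare-form) = 0.01771/0.22568 ≈ 0.0785
(Check: 0.0183+0.0163+0.0904+0.1560+0.6405+0.0785 = 1.0000.)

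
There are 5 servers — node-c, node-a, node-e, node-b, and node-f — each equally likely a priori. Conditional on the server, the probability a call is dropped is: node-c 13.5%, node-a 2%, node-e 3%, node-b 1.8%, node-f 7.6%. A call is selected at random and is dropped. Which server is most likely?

Since the prior is uniform, the posterior is proportional to the likelihood:
  node-c: 0.135
  node-a: 0.02
  node-e: 0.03
  node-b: 0.018
  node-f: 0.076
Sum = 0.279.
Largest term belongs to node-c, so node-c is most probable.

node-c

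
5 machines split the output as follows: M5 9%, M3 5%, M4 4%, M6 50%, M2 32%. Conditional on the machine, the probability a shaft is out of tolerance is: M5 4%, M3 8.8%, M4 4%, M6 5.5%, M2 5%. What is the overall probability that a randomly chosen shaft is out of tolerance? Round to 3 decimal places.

Unnormalized posteriors (prior × likelihood):
  M5: 0.09 × 0.04 = 0.0036
  M3: 0.05 × 0.088 = 0.0044
  M4: 0.04 × 0.04 = 0.0016
  M6: 0.5 × 0.055 = 0.0275
  M2: 0.32 × 0.05 = 0.016
P(oversize) = 0.0036 + 0.0044 + 0.0016 + 0.0275 + 0.016 = 0.0531 → 0.053.

0.053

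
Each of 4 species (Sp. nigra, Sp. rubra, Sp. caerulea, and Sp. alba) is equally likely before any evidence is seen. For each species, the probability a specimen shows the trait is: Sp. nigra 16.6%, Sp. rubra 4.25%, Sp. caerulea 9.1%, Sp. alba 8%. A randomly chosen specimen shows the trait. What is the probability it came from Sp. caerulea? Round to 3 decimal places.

0.240

Since the prior is uniform, the posterior is proportional to the likelihood:
  Sp. nigra: 0.166
  Sp. rubra: 0.0425
  Sp. caerulea: 0.091
  Sp. alba: 0.08
Normalizing constant = 0.3795.
P(Sp. caerulea | evidence) = 0.091 / 0.3795 ≈ 0.240.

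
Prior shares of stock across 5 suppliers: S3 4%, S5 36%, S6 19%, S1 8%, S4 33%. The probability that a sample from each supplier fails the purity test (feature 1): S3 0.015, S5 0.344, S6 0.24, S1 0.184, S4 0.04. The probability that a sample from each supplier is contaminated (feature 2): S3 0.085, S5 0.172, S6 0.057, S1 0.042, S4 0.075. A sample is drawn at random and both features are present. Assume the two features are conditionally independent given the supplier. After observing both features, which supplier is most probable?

S5

By Bayes' rule, posterior ∝ prior × likelihood:
  S3: 0.04 × 0.015 × 0.085 = 0.000051
  S5: 0.36 × 0.344 × 0.172 = 0.02130048
  S6: 0.19 × 0.24 × 0.057 = 0.0025992
  S1: 0.08 × 0.184 × 0.042 = 0.00061824
  S4: 0.33 × 0.04 × 0.075 = 0.00099
Normalizing constant = 0.02555892.
Largest term belongs to S5, so S5 is most probable.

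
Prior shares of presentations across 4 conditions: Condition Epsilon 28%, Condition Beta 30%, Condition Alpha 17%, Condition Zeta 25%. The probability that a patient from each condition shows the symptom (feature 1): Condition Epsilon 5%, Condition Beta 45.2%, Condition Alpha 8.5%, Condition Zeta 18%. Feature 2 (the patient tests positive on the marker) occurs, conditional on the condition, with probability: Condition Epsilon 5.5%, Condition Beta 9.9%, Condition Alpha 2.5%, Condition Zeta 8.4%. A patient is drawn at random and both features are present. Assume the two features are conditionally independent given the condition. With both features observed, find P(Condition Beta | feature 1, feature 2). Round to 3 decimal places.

0.732

By Bayes' rule, posterior ∝ prior × likelihood:
  Condition Epsilon: 0.28 × 0.05 × 0.055 = 0.00077
  Condition Beta: 0.3 × 0.452 × 0.099 = 0.0134244
  Condition Alpha: 0.17 × 0.085 × 0.025 = 0.00036125
  Condition Zeta: 0.25 × 0.18 × 0.084 = 0.00378
Total = 0.01833565.
P(Condition Beta | evidence) = 0.0134244 / 0.01833565 ≈ 0.732.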